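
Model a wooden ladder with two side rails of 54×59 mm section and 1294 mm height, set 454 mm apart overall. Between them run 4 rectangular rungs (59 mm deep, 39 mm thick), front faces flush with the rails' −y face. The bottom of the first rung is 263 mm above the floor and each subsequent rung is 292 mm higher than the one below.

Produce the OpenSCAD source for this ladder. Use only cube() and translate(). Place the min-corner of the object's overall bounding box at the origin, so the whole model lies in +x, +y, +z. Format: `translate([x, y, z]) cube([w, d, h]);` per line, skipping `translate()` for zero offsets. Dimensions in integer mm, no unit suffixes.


cube([54, 59, 1294]);
translate([400, 0, 0]) cube([54, 59, 1294]);
translate([54, 0, 263]) cube([346, 59, 39]);
translate([54, 0, 555]) cube([346, 59, 39]);
translate([54, 0, 847]) cube([346, 59, 39]);
translate([54, 0, 1139]) cube([346, 59, 39]);


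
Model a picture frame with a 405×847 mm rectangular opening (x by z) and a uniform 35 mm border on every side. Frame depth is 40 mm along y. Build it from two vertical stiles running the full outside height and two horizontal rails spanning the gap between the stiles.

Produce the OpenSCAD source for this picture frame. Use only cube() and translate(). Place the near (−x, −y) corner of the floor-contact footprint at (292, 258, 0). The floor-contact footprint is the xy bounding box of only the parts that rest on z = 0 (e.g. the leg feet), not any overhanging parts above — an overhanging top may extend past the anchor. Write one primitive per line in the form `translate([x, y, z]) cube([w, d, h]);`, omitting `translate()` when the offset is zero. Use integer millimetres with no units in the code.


translate([292, 258, 0]) cube([35, 40, 917]);
translate([732, 258, 0]) cube([35, 40, 917]);
translate([327, 258, 0]) cube([405, 40, 35]);
translate([327, 258, 882]) cube([405, 40, 35]);


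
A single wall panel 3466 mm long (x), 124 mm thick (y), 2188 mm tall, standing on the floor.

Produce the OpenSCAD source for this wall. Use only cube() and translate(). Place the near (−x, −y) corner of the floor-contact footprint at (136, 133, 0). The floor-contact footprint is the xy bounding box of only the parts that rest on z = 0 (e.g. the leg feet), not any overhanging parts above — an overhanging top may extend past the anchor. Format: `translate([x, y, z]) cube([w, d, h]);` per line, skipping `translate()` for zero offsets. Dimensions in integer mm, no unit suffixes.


translate([136, 133, 0]) cube([3466, 124, 2188]);


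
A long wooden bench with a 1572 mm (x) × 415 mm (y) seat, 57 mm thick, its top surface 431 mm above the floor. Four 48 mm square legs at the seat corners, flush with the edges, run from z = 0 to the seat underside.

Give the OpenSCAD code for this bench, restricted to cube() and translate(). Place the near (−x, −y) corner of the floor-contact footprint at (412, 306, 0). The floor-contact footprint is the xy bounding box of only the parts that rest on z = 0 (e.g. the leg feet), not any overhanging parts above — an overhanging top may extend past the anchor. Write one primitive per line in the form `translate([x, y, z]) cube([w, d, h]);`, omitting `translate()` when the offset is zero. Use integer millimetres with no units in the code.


translate([412, 306, 374]) cube([1572, 415, 57]);
translate([412, 306, 0]) cube([48, 48, 374]);
translate([412, 673, 0]) cube([48, 48, 374]);
translate([1936, 306, 0]) cube([48, 48, 374]);
translate([1936, 673, 0]) cube([48, 48, 374]);


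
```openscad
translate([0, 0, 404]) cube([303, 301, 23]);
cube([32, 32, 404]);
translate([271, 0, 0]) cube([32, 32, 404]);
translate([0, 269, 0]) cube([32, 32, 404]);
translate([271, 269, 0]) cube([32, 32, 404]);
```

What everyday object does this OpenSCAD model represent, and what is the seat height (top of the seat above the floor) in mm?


A stool. The seat height is 427 mm.

A 303×301×23 slab at z = 404 on four corner posts — a stool. The seat top is 404 + 23 = 427 mm.


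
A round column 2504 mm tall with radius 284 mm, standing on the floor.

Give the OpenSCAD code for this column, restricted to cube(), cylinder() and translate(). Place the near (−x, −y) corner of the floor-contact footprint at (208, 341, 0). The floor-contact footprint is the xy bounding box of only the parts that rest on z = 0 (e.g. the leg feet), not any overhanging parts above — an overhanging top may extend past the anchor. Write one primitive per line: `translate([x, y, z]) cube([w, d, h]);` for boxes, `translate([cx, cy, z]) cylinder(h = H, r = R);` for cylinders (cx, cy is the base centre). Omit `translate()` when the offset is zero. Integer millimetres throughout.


translate([492, 625, 0]) cylinder(h = 2504, r = 284);


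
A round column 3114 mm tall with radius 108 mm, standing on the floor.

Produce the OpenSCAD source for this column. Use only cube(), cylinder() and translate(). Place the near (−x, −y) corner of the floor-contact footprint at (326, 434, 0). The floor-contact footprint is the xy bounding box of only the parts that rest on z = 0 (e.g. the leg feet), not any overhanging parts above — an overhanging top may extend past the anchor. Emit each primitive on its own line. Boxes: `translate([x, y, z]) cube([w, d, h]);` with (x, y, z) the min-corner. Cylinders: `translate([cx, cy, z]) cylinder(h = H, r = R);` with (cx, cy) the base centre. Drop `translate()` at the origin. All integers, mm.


translate([434, 542, 0]) cylinder(h = 3114, r = 108);


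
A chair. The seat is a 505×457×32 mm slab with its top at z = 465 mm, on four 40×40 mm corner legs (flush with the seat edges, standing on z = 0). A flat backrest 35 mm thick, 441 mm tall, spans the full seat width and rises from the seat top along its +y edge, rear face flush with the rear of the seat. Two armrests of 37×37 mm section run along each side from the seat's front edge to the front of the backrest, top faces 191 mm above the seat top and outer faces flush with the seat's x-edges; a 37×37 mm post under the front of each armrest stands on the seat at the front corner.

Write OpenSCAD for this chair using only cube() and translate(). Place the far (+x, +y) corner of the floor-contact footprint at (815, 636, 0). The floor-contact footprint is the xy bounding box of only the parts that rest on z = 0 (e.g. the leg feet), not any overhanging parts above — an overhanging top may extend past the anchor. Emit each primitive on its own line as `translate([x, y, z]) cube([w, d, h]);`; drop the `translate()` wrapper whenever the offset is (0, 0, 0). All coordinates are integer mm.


// leg_h = 465 - 32 = 433
// arm post h = 191 - 37 = 154
translate([310, 179, 433]) cube([505, 457, 32]);
translate([310, 179, 0]) cube([40, 40, 433]);
translate([775, 179, 0]) cube([40, 40, 433]);
translate([310, 596, 0]) cube([40, 40, 433]);
translate([775, 596, 0]) cube([40, 40, 433]);
translate([310, 601, 465]) cube([505, 35, 441]);
translate([310, 179, 619]) cube([37, 422, 37]);
translate([778, 179, 619]) cube([37, 422, 37]);
translate([310, 179, 465]) cube([37, 37, 154]);
translate([778, 179, 465]) cube([37, 37, 154]);


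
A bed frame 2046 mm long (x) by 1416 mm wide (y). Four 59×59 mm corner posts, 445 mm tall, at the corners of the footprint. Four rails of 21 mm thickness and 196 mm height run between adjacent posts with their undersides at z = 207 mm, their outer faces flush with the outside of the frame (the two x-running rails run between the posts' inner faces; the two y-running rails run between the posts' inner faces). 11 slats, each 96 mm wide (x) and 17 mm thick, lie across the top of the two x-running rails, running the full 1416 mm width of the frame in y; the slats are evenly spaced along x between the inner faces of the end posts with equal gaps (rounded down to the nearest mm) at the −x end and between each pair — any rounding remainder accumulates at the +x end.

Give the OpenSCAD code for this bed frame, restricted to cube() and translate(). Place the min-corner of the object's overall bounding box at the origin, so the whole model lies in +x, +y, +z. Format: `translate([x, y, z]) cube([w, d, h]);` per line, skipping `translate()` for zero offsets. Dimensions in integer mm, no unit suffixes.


cube([59, 59, 445]);
translate([0, 1357, 0]) cube([59, 59, 445]);
translate([1987, 0, 0]) cube([59, 59, 445]);
translate([1987, 1357, 0]) cube([59, 59, 445]);
translate([59, 0, 207]) cube([1928, 21, 196]);
translate([59, 1395, 207]) cube([1928, 21, 196]);
translate([0, 59, 207]) cube([21, 1298, 196]);
translate([2025, 59, 207]) cube([21, 1298, 196]);
translate([131, 0, 403]) cube([96, 1416, 17]);
translate([299, 0, 403]) cube([96, 1416, 17]);
translate([467, 0, 403]) cube([96, 1416, 17]);
translate([635, 0, 403]) cube([96, 1416, 17]);
translate([803, 0, 403]) cube([96, 1416, 17]);
translate([971, 0, 403]) cube([96, 1416, 17]);
translate([1139, 0, 403]) cube([96, 1416, 17]);
translate([1307, 0, 403]) cube([96, 1416, 17]);
translate([1475, 0, 403]) cube([96, 1416, 17]);
translate([1643, 0, 403]) cube([96, 1416, 17]);
translate([1811, 0, 403]) cube([96, 1416, 17]);


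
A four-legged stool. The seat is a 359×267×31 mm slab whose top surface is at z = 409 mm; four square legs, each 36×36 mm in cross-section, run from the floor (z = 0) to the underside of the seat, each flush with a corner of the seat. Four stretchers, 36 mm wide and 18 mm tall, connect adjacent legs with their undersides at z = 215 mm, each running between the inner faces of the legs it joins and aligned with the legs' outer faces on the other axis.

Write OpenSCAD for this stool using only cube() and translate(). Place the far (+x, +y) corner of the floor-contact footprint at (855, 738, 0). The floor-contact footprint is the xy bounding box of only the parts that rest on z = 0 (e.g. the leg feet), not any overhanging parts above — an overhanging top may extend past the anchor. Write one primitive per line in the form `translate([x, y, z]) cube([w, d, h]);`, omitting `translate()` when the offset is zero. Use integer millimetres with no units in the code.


translate([496, 471, 378]) cube([359, 267, 31]);
translate([496, 471, 0]) cube([36, 36, 378]);
translate([819, 471, 0]) cube([36, 36, 378]);
translate([496, 702, 0]) cube([36, 36, 378]);
translate([819, 702, 0]) cube([36, 36, 378]);
translate([532, 471, 215]) cube([287, 36, 18]);
translate([532, 702, 215]) cube([287, 36, 18]);
translate([496, 507, 215]) cube([36, 195, 18]);
translate([819, 507, 215]) cube([36, 195, 18]);


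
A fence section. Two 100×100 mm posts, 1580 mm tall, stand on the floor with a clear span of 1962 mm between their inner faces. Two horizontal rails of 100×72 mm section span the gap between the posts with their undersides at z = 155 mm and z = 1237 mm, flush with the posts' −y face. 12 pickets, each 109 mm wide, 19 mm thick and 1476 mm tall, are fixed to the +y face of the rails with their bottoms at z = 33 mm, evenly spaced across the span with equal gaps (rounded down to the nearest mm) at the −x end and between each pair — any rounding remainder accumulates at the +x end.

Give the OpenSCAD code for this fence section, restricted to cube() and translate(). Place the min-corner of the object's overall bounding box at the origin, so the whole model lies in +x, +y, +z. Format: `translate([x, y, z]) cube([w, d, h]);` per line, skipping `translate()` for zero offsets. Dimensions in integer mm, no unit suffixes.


cube([100, 100, 1580]);
translate([2062, 0, 0]) cube([100, 100, 1580]);
translate([100, 0, 155]) cube([1962, 100, 72]);
translate([100, 0, 1237]) cube([1962, 100, 72]);
translate([150, 100, 33]) cube([109, 19, 1476]);
translate([309, 100, 33]) cube([109, 19, 1476]);
translate([468, 100, 33]) cube([109, 19, 1476]);
translate([627, 100, 33]) cube([109, 19, 1476]);
translate([786, 100, 33]) cube([109, 19, 1476]);
translate([945, 100, 33]) cube([109, 19, 1476]);
translate([1104, 100, 33]) cube([109, 19, 1476]);
translate([1263, 100, 33]) cube([109, 19, 1476]);
translate([1422, 100, 33]) cube([109, 19, 1476]);
translate([1581, 100, 33]) cube([109, 19, 1476]);
translate([1740, 100, 33]) cube([109, 19, 1476]);
translate([1899, 100, 33]) cube([109, 19, 1476]);


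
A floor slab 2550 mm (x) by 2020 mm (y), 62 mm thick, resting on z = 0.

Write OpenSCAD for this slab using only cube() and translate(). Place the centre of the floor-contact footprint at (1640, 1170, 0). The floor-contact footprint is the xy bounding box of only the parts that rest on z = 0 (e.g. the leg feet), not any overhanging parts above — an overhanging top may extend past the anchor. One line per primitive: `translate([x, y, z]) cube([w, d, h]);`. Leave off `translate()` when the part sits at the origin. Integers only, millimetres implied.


translate([365, 160, 0]) cube([2550, 2020, 62]);


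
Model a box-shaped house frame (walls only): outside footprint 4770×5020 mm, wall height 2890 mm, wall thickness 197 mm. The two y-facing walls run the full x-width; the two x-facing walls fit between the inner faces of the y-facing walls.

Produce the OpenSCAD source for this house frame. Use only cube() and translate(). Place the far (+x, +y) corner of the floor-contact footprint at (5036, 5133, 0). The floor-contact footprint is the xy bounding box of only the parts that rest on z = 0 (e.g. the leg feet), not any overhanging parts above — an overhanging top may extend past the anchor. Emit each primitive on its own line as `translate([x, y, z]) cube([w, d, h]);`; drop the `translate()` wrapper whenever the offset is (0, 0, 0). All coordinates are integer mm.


translate([266, 113, 0]) cube([4770, 197, 2890]);
translate([266, 4936, 0]) cube([4770, 197, 2890]);
translate([266, 310, 0]) cube([197, 4626, 2890]);
translate([4839, 310, 0]) cube([197, 4626, 2890]);


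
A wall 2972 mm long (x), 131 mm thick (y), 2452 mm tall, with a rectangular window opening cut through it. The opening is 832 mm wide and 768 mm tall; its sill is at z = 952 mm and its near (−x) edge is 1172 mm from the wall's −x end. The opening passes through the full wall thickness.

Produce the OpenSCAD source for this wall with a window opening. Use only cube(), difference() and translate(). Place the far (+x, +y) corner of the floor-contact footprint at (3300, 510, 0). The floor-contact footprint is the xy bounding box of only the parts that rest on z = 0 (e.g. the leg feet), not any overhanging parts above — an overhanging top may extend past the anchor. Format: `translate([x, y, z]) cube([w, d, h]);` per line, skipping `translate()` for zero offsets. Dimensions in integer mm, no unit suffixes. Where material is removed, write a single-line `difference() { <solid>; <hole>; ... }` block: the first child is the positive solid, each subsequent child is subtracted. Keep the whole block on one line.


difference() { translate([328, 379, 0]) cube([2972, 131, 2452]); translate([1500, 379, 952]) cube([832, 131, 768]); }


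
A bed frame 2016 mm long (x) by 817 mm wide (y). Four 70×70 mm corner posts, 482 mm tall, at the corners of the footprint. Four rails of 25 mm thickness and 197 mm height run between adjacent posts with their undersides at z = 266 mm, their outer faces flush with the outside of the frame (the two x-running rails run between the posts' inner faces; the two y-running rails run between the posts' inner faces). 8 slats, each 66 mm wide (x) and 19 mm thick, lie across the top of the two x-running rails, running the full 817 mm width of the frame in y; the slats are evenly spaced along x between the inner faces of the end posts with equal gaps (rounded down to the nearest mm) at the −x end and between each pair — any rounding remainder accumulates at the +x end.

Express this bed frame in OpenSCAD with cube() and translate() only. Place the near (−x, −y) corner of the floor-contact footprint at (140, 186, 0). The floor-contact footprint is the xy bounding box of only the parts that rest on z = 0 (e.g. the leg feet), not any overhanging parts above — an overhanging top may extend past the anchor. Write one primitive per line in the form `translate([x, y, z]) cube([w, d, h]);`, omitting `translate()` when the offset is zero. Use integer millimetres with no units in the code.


translate([140, 186, 0]) cube([70, 70, 482]);
translate([140, 933, 0]) cube([70, 70, 482]);
translate([2086, 186, 0]) cube([70, 70, 482]);
translate([2086, 933, 0]) cube([70, 70, 482]);
translate([210, 186, 266]) cube([1876, 25, 197]);
translate([210, 978, 266]) cube([1876, 25, 197]);
translate([140, 256, 266]) cube([25, 677, 197]);
translate([2131, 256, 266]) cube([25, 677, 197]);
translate([359, 186, 463]) cube([66, 817, 19]);
translate([574, 186, 463]) cube([66, 817, 19]);
translate([789, 186, 463]) cube([66, 817, 19]);
translate([1004, 186, 463]) cube([66, 817, 19]);
translate([1219, 186, 463]) cube([66, 817, 19]);
translate([1434, 186, 463]) cube([66, 817, 19]);
translate([1649, 186, 463]) cube([66, 817, 19]);
translate([1864, 186, 463]) cube([66, 817, 19]);


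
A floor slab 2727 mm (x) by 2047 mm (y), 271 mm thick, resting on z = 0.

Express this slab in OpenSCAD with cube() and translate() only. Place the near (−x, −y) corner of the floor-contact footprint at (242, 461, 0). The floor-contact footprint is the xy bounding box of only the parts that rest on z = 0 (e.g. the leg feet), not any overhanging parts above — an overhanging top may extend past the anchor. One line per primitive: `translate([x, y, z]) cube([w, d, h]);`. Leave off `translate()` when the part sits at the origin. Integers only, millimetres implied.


translate([242, 461, 0]) cube([2727, 2047, 271]);


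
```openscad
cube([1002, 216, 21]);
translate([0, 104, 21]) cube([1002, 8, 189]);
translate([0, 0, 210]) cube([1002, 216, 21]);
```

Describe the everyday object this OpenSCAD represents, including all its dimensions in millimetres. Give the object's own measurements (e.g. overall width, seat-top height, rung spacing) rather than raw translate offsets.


An I-beam lying along x, 1002 mm long. Overall section height 231 mm. Two flanges 216 mm wide (y) and 21 mm thick, one on the floor and one at the top; a web 8 mm thick runs between them, centred on the flange width.


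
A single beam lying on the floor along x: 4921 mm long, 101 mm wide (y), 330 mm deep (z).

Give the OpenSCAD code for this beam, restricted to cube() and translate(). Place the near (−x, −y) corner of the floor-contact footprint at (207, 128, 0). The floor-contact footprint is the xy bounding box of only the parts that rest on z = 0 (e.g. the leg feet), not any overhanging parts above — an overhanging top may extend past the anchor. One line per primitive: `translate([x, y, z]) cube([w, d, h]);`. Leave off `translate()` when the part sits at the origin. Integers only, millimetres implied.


translate([207, 128, 0]) cube([4921, 101, 330]);


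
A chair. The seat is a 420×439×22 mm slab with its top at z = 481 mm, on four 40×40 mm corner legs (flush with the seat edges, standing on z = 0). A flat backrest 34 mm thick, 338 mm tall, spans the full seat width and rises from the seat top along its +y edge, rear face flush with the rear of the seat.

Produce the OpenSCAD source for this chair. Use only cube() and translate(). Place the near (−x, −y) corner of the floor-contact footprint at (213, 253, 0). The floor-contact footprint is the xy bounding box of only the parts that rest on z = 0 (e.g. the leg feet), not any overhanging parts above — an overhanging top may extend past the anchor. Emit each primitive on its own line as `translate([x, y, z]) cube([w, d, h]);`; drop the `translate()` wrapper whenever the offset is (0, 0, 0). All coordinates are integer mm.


translate([213, 253, 459]) cube([420, 439, 22]);
translate([213, 253, 0]) cube([40, 40, 459]);
translate([593, 253, 0]) cube([40, 40, 459]);
translate([213, 652, 0]) cube([40, 40, 459]);
translate([593, 652, 0]) cube([40, 40, 459]);
translate([213, 658, 481]) cube([420, 34, 338]);


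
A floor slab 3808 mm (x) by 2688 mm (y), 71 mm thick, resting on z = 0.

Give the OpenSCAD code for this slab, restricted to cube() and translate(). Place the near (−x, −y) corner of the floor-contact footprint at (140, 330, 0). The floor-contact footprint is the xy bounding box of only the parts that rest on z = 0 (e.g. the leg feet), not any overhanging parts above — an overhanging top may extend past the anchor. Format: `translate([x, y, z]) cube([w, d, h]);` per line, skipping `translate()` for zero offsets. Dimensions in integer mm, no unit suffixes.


translate([140, 330, 0]) cube([3808, 2688, 71]);


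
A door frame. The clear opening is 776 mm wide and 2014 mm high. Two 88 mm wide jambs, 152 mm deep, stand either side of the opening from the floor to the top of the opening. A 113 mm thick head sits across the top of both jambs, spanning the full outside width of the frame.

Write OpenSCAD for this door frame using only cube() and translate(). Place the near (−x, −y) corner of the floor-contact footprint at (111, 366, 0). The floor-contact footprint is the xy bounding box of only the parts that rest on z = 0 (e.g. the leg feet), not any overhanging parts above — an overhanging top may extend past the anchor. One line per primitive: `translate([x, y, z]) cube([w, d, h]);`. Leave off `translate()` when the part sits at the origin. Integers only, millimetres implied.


translate([111, 366, 0]) cube([88, 152, 2014]);
translate([975, 366, 0]) cube([88, 152, 2014]);
translate([111, 366, 2014]) cube([952, 152, 113]);


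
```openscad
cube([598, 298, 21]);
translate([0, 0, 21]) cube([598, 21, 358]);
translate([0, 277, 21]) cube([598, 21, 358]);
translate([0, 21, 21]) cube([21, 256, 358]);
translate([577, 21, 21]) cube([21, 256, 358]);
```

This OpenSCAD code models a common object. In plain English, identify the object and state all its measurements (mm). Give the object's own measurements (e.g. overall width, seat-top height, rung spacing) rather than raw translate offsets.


An open-topped rectangular box: outside dimensions 598×298×379 mm, with a uniform wall and base thickness of 21 mm. The base is a full 598×298 slab on the floor; four walls sit on top of the base. The front and back walls (the −y and +y sides) span the full width; the two side walls fit between them.


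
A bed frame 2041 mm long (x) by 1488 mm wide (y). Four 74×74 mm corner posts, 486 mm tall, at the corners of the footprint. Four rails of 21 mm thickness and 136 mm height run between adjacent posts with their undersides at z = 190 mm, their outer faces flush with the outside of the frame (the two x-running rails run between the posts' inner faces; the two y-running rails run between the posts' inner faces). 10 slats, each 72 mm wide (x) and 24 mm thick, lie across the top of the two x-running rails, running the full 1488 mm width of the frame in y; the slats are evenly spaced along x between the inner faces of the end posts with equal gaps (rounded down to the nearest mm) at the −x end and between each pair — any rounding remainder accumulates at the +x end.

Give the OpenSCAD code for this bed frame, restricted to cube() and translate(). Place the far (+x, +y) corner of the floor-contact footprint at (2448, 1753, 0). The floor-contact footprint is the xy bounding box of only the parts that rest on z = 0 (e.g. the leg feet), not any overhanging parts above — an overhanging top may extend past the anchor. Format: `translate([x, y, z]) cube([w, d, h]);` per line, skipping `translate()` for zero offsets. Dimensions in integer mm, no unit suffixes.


translate([407, 265, 0]) cube([74, 74, 486]);
translate([407, 1679, 0]) cube([74, 74, 486]);
translate([2374, 265, 0]) cube([74, 74, 486]);
translate([2374, 1679, 0]) cube([74, 74, 486]);
translate([481, 265, 190]) cube([1893, 21, 136]);
translate([481, 1732, 190]) cube([1893, 21, 136]);
translate([407, 339, 190]) cube([21, 1340, 136]);
translate([2427, 339, 190]) cube([21, 1340, 136]);
translate([587, 265, 326]) cube([72, 1488, 24]);
translate([765, 265, 326]) cube([72, 1488, 24]);
translate([943, 265, 326]) cube([72, 1488, 24]);
translate([1121, 265, 326]) cube([72, 1488, 24]);
translate([1299, 265, 326]) cube([72, 1488, 24]);
translate([1477, 265, 326]) cube([72, 1488, 24]);
translate([1655, 265, 326]) cube([72, 1488, 24]);
translate([1833, 265, 326]) cube([72, 1488, 24]);
translate([2011, 265, 326]) cube([72, 1488, 24]);
translate([2189, 265, 326]) cube([72, 1488, 24]);


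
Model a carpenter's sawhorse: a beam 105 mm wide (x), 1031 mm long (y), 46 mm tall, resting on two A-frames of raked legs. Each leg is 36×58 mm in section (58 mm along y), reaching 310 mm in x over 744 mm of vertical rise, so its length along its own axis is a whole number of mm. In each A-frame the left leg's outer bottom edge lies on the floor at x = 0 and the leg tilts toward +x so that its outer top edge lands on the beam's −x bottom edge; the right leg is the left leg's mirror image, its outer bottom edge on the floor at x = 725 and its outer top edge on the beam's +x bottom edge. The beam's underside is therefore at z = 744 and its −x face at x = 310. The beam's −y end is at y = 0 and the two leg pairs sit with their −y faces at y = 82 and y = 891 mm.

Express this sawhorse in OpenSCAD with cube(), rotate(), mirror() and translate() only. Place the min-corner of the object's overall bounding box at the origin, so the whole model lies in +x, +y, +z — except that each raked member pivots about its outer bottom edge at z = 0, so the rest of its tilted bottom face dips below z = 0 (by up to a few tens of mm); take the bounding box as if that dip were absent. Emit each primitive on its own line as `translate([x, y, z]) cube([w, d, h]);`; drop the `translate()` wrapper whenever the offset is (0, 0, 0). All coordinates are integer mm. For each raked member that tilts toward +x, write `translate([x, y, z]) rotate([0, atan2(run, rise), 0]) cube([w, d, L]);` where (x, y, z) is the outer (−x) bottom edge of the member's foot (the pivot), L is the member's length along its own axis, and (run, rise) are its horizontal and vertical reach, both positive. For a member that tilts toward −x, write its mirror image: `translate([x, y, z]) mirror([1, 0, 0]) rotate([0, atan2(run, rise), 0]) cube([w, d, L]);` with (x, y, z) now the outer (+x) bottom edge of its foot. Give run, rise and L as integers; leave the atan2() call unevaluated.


// leg length = √(310² + 744²) = 806
// right-leg outer foot x = 2·310 + 105 = 725
// beam min-corner = (310, 0, 744)
translate([310, 0, 744]) cube([105, 1031, 46]);
translate([0, 82, 0]) rotate([0, atan2(310, 744), 0]) cube([36, 58, 806]);
translate([725, 82, 0]) mirror([1, 0, 0]) rotate([0, atan2(310, 744), 0]) cube([36, 58, 806]);
translate([0, 891, 0]) rotate([0, atan2(310, 744), 0]) cube([36, 58, 806]);
translate([725, 891, 0]) mirror([1, 0, 0]) rotate([0, atan2(310, 744), 0]) cube([36, 58, 806]);


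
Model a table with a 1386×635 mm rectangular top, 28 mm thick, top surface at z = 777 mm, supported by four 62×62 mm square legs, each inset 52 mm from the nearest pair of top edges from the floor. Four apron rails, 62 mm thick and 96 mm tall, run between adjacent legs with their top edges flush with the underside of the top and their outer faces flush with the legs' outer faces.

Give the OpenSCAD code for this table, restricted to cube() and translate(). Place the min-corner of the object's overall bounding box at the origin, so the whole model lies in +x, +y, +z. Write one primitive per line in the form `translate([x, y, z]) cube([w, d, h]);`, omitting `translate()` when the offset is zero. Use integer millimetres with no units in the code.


translate([0, 0, 749]) cube([1386, 635, 28]);
translate([52, 52, 0]) cube([62, 62, 749]);
translate([1272, 52, 0]) cube([62, 62, 749]);
translate([52, 521, 0]) cube([62, 62, 749]);
translate([1272, 521, 0]) cube([62, 62, 749]);
translate([114, 52, 653]) cube([1158, 62, 96]);
translate([114, 521, 653]) cube([1158, 62, 96]);
translate([52, 114, 653]) cube([62, 407, 96]);
translate([1272, 114, 653]) cube([62, 407, 96]);


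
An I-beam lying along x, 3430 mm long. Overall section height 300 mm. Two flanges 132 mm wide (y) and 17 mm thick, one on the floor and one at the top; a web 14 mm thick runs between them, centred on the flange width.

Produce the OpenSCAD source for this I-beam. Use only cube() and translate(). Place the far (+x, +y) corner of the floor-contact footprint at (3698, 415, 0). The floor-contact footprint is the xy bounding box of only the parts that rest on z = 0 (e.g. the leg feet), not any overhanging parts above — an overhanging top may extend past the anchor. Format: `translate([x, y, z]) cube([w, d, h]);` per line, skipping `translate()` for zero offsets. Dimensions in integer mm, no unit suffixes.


translate([268, 283, 0]) cube([3430, 132, 17]);
translate([268, 342, 17]) cube([3430, 14, 266]);
translate([268, 283, 283]) cube([3430, 132, 17]);


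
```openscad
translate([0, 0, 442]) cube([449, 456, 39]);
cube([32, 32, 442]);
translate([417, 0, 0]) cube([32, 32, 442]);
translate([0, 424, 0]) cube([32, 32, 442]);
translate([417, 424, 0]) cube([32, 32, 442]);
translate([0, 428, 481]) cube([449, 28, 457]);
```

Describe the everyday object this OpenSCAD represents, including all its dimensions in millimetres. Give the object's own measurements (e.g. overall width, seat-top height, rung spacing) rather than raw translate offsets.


A chair. The seat is a 449×456×39 mm slab with its top at z = 481 mm, on four 32×32 mm corner legs (flush with the seat edges, standing on z = 0). A flat backrest 28 mm thick, 457 mm tall, spans the full seat width and rises from the seat top along its +y edge, rear face flush with the rear of the seat.


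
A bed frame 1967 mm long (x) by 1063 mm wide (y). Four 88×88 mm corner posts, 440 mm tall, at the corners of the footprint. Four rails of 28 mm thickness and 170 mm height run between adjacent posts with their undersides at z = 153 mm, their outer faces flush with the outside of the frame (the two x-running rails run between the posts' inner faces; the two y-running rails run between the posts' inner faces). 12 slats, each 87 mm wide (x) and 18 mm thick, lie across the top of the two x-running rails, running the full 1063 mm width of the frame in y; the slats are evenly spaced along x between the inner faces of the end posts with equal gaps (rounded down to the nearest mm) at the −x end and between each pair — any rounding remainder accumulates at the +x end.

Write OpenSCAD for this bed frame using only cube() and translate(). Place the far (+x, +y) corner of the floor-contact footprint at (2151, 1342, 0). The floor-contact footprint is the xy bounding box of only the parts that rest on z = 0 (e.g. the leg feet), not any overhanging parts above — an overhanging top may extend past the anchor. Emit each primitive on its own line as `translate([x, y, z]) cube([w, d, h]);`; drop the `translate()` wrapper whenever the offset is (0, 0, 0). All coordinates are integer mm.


translate([184, 279, 0]) cube([88, 88, 440]);
translate([184, 1254, 0]) cube([88, 88, 440]);
translate([2063, 279, 0]) cube([88, 88, 440]);
translate([2063, 1254, 0]) cube([88, 88, 440]);
translate([272, 279, 153]) cube([1791, 28, 170]);
translate([272, 1314, 153]) cube([1791, 28, 170]);
translate([184, 367, 153]) cube([28, 887, 170]);
translate([2123, 367, 153]) cube([28, 887, 170]);
translate([329, 279, 323]) cube([87, 1063, 18]);
translate([473, 279, 323]) cube([87, 1063, 18]);
translate([617, 279, 323]) cube([87, 1063, 18]);
translate([761, 279, 323]) cube([87, 1063, 18]);
translate([905, 279, 323]) cube([87, 1063, 18]);
translate([1049, 279, 323]) cube([87, 1063, 18]);
translate([1193, 279, 323]) cube([87, 1063, 18]);
translate([1337, 279, 323]) cube([87, 1063, 18]);
translate([1481, 279, 323]) cube([87, 1063, 18]);
translate([1625, 279, 323]) cube([87, 1063, 18]);
translate([1769, 279, 323]) cube([87, 1063, 18]);
translate([1913, 279, 323]) cube([87, 1063, 18]);


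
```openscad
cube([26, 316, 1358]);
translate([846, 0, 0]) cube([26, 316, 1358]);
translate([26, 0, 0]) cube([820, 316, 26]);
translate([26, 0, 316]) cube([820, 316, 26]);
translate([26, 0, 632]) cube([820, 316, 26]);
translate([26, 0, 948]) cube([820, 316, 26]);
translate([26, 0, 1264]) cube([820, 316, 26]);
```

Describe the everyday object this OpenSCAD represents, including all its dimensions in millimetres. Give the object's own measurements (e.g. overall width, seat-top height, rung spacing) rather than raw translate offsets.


An open bookshelf. Two side panels, each 26 mm thick, 316 mm deep and 1358 mm tall, stand 872 mm apart (outside-to-outside). Between them sit 5 shelves, each 26 mm thick and 316 mm deep, spanning the full gap between the sides. The bottom shelf rests on the floor (its underside at z = 0) and the clear gap between one shelf's top and the next shelf's underside is 290 mm.


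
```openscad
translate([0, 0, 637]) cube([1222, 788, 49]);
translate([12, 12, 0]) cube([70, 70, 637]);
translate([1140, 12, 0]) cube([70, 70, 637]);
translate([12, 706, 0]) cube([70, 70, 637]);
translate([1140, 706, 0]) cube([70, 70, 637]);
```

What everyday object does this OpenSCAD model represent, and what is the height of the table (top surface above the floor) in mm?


A table. The table height is 686 mm.

A 1222×788×49 slab sits at z = 637 on four 70 mm square posts — a table. The top surface is at 637 + 49 = 686 mm.


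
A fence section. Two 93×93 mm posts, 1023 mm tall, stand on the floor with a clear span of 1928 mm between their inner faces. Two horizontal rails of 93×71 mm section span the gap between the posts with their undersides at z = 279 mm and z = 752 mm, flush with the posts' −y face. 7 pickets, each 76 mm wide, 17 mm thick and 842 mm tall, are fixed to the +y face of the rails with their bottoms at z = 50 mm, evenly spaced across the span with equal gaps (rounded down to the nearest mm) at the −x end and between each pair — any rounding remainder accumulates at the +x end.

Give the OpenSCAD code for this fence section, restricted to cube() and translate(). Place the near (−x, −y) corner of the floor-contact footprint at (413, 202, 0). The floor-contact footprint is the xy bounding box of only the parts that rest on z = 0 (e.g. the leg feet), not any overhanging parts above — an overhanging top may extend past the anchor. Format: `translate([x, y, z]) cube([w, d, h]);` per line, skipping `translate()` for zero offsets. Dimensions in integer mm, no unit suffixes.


translate([413, 202, 0]) cube([93, 93, 1023]);
translate([2434, 202, 0]) cube([93, 93, 1023]);
translate([506, 202, 279]) cube([1928, 93, 71]);
translate([506, 202, 752]) cube([1928, 93, 71]);
translate([680, 295, 50]) cube([76, 17, 842]);
translate([930, 295, 50]) cube([76, 17, 842]);
translate([1180, 295, 50]) cube([76, 17, 842]);
translate([1430, 295, 50]) cube([76, 17, 842]);
translate([1680, 295, 50]) cube([76, 17, 842]);
translate([1930, 295, 50]) cube([76, 17, 842]);
translate([2180, 295, 50]) cube([76, 17, 842]);


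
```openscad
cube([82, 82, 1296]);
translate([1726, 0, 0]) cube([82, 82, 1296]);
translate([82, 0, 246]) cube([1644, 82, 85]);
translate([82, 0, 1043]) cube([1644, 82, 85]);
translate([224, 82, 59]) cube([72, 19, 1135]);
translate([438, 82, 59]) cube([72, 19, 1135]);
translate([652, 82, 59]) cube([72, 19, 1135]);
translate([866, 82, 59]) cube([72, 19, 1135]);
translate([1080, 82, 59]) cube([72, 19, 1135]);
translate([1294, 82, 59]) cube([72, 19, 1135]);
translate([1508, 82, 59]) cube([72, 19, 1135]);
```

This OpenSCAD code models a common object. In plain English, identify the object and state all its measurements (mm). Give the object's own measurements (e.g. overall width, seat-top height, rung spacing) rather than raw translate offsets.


A fence section. Two 82×82 mm posts, 1296 mm tall, stand on the floor with a clear span of 1644 mm between their inner faces. Two horizontal rails of 82×85 mm section span the gap between the posts with their undersides at z = 246 mm and z = 1043 mm, flush with the posts' −y face. 7 pickets, each 72 mm wide, 19 mm thick and 1135 mm tall, are fixed to the +y face of the rails with their bottoms at z = 59 mm, spaced across the span with a 142 mm gap after the −x post and between neighbouring pickets, with 146 mm left before the +x post.


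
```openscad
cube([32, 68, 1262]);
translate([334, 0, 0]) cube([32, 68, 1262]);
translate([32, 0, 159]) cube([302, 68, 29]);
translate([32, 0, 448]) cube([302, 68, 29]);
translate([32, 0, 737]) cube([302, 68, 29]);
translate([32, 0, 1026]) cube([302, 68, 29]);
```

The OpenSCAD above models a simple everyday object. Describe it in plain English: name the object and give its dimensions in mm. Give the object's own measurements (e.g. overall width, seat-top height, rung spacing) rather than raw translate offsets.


A straight ladder. Two 32×68 mm vertical rails, 1262 mm tall, stand 366 mm apart (outside-to-outside) with their front faces coplanar on the −y side. 4 rungs, each 68 mm deep and 29 mm tall, span between the inner faces of the rails, front faces flush with the rails. The lowest rung's underside is at z = 159 mm and rungs are spaced 289 mm apart (underside to underside).


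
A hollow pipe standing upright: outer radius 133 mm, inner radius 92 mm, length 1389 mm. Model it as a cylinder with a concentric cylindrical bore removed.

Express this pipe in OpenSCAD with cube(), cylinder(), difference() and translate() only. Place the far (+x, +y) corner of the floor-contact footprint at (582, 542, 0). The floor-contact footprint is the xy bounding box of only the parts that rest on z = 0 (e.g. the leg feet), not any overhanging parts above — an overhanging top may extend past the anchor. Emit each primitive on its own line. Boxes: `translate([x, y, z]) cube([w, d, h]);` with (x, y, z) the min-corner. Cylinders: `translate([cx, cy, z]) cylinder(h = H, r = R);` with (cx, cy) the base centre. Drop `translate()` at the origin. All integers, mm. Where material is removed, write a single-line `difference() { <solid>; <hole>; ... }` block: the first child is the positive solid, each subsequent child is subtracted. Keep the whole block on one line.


difference() { translate([449, 409, 0]) cylinder(h = 1389, r = 133); translate([449, 409, 0]) cylinder(h = 1389, r = 92); }


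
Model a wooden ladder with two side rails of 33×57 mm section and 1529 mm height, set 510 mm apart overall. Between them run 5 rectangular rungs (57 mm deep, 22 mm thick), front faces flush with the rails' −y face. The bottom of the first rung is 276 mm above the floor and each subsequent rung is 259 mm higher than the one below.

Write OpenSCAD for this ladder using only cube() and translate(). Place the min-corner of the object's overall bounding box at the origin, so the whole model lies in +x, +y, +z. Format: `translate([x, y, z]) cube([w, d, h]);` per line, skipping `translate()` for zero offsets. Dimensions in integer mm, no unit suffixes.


cube([33, 57, 1529]);
translate([477, 0, 0]) cube([33, 57, 1529]);
translate([33, 0, 276]) cube([444, 57, 22]);
translate([33, 0, 535]) cube([444, 57, 22]);
translate([33, 0, 794]) cube([444, 57, 22]);
translate([33, 0, 1053]) cube([444, 57, 22]);
translate([33, 0, 1312]) cube([444, 57, 22]);


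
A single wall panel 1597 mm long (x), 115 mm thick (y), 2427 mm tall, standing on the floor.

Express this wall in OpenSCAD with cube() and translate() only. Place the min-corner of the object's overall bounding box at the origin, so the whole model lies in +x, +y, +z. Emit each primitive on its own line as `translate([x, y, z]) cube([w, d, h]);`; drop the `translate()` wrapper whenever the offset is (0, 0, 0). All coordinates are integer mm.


cube([1597, 115, 2427]);


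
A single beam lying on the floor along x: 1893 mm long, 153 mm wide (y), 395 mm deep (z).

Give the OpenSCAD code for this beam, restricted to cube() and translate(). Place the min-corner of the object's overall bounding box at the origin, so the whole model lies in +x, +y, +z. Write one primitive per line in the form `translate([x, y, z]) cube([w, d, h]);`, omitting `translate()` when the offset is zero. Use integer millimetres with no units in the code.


cube([1893, 153, 395]);
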